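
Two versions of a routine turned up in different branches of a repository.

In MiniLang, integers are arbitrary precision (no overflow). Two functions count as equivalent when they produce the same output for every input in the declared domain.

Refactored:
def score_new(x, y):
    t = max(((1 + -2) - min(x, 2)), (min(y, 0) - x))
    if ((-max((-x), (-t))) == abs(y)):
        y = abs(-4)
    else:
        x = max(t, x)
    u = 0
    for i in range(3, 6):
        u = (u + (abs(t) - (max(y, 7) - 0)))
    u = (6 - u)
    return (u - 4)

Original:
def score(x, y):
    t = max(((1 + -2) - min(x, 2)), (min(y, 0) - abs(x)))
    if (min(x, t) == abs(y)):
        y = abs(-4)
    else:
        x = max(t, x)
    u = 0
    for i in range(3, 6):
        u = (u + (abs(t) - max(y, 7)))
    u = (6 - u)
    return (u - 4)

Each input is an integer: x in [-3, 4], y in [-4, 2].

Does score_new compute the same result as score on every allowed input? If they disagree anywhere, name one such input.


The rewrite breaks on x=-3, y=0, where the results are 17 and 14.
score: t=2, then (min(x, t) == abs(y)) is false, then x=2, then u=0, then (i=3), then u=-5, then (i=4), then u=-10, then (i=5), then u=-15, then u=21, then returns 17
score_new: t=3, then ((-max((-x), (-t))) == abs(y)) is false, then x=3, then u=0, then (i=3), then u=-4, then (i=4), then u=-8, then (i=5), then u=-12, then u=18, then returns 14
verdict: not equivalent; witness: x=-3, y=0


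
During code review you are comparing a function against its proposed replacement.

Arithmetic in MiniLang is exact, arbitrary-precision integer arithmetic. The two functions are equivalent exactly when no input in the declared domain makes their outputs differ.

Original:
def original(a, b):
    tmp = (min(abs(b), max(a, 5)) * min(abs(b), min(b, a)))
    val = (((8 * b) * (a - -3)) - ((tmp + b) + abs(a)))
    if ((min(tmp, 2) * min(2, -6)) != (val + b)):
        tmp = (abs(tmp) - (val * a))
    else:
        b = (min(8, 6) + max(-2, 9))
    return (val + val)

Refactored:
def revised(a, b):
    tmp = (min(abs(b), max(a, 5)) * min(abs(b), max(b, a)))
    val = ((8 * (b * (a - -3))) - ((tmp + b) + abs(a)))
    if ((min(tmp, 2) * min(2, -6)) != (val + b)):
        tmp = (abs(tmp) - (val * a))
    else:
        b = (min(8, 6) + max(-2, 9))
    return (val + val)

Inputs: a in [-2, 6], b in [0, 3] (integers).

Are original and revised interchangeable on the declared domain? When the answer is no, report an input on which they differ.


There is a counterexample at a=-2, b=1: 14 on one side, 8 on the other.
original: tmp := -2 | val := 7 | ((min(tmp, 2) * min(2, -6)) != (val + b)): true | tmp := 16 | result 14
revised: tmp := 1 | val := 4 | ((min(tmp, 2) * min(2, -6)) != (val + b)): true | tmp := 9 | result 8
verdict: not equivalent; witness: a=-2, b=1


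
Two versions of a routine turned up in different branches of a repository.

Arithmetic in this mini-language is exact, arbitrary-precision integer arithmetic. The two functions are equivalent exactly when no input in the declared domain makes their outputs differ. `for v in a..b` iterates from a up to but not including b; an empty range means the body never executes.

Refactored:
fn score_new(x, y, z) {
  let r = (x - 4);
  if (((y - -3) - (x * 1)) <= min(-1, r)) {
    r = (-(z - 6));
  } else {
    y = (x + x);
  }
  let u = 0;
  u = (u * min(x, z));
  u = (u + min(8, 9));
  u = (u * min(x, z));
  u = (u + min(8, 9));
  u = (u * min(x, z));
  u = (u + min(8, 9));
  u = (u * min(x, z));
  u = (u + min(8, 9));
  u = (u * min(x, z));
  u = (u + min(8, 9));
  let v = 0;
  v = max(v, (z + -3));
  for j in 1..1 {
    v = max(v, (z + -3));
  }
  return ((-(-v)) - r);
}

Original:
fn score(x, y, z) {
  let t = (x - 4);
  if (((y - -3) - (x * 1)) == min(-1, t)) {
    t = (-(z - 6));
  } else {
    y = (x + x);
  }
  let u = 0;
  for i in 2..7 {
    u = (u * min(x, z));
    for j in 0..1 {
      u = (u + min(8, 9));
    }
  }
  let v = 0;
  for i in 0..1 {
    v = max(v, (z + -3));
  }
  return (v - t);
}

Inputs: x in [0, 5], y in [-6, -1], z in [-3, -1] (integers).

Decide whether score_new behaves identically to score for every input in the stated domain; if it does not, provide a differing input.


Consider the input x=1, y=-6, z=-3.
score: t := -3 | (((y - -3) - (x * 1)) == min(-1, t)): false | y := 2 | u := 0 | iter i=2: | u := 0 | iter j=0: | u := 8 | iter i=3: | u := -24 | iter j=0: | u := -16 | iter i=4: | u := 48 | iter j=0: | u := 56 | iter i=5: | u := -168 | iter j=0: | u := -160 | iter i=6: | u := 480 | iter j=0: | u := 488 | v := 0 | iter i=0: | v := 0 | result 3
score_new: r := -3 | (((y - -3) - (x * 1)) <= min(-1, r)): true | r := 9 | u := 0 | u := 0 | u := 8 | u := -24 | u := -16 | u := 48 | u := 56 | u := -168 | u := -160 | u := 480 | u := 488 | v := 0 | v := 0 | loop over j: empty range | result -9
3 and -9 differ, so these are not the same function on this domain.
verdict: not equivalent; witness: x=1, y=-6, z=-3


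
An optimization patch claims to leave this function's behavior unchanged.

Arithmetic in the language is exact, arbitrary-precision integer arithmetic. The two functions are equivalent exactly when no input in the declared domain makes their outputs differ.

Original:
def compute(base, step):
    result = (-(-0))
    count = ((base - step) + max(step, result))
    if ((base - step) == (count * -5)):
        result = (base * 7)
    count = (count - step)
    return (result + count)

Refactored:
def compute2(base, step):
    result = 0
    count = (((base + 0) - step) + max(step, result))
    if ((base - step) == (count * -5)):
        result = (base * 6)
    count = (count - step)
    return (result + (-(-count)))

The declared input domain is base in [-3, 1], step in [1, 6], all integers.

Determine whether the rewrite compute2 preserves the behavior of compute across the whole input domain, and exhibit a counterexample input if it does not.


There is a counterexample at base=1, step=6: 2 on one side, 1 on the other.
compute: result := 0 | count := 1 | ((base - step) == (count * -5)): true | result := 7 | count := -5 | result 2
compute2: result := 0 | count := 1 | ((base - step) == (count * -5)): true | result := 6 | count := -5 | result 1
verdict: not equivalent; witness: base=1, step=6


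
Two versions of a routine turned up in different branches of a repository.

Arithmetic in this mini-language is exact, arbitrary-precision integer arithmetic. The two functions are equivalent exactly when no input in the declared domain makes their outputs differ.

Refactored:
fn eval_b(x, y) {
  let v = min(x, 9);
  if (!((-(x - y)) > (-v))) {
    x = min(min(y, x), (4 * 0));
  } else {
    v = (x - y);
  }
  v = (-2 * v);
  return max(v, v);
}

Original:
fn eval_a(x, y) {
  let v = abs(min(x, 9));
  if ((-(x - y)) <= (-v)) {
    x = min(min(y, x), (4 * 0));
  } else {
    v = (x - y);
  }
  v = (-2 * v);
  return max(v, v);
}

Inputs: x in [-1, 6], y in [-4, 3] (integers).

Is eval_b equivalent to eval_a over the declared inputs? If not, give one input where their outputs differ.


Input x=-1, y=-4: -2 from eval_a versus 2 from eval_b.
verdict: not equivalent; witness: x=-1, y=-4


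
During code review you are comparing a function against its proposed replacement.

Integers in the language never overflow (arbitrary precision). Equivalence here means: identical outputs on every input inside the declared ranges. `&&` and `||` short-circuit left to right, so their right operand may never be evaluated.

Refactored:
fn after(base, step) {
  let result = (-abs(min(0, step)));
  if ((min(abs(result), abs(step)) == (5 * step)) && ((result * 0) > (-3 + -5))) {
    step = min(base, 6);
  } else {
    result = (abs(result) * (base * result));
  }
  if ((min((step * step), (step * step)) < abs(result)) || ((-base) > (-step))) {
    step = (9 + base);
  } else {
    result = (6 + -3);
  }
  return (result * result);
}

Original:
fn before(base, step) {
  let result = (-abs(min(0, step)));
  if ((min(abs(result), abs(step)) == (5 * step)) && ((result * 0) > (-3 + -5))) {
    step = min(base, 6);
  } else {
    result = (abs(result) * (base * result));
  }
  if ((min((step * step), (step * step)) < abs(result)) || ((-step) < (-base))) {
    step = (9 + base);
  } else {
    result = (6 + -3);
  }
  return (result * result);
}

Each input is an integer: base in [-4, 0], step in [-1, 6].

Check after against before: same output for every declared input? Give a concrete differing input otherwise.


Changes here: comparison usage differs; the full 40-point sweep finds no disagreement.
verdict: equivalent


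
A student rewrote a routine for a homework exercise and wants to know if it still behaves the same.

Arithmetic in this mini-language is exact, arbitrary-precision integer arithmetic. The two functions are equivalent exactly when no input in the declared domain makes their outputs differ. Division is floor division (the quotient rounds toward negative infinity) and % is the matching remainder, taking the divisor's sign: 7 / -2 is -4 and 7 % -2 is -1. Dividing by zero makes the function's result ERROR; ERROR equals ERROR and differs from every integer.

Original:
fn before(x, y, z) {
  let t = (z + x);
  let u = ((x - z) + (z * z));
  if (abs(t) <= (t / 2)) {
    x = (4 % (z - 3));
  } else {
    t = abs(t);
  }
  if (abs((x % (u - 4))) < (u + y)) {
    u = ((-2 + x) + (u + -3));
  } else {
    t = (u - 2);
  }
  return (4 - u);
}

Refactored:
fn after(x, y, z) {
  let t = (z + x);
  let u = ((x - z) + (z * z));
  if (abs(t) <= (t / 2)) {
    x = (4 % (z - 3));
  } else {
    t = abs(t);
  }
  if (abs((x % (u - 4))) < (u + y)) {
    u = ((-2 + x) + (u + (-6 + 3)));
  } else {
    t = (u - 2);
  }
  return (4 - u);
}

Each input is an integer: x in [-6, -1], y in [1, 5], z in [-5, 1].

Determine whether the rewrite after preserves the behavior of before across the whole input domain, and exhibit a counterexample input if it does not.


Differences: arithmetic usage differs, and constant usage differs — yet all 210 inputs agree.
verdict: equivalent


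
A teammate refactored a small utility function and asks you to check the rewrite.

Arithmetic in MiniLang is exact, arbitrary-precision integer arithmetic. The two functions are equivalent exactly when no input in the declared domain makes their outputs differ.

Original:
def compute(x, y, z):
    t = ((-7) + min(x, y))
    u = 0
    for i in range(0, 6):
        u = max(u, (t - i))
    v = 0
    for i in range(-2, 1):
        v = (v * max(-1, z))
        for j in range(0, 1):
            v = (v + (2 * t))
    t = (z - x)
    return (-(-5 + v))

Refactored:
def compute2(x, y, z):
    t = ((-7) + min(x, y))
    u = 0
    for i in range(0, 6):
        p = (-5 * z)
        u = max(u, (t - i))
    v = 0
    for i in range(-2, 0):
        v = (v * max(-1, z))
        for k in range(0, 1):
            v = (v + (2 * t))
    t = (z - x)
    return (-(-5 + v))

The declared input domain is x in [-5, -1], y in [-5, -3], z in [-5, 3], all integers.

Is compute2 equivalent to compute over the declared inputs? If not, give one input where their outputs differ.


Not equivalent: x=-5, y=-5, z=-5 separates them (29 vs 5).
compute: t = -12; u = 0; [i=0]; u = 0; [i=1]; u = 0; [i=2]; u = 0; [i=3]; u = 0; [i=4]; u = 0; [i=5]; u = 0; v = 0; [i=-2]; v = 0; [j=0]; v = -24; [i=-1]; v = 24; [j=0]; v = 0; [i=0]; v = 0; [j=0]; v = -24; t = 0; return 29
compute2: t = -12; u = 0; [i=0]; p = 25; u = 0; [i=1]; p = 25; u = 0; [i=2]; p = 25; u = 0; [i=3]; p = 25; u = 0; [i=4]; p = 25; u = 0; [i=5]; p = 25; u = 0; v = 0; [i=-2]; v = 0; [k=0]; v = -24; [i=-1]; v = 24; [k=0]; v = 0; t = 0; return 5
verdict: not equivalent; witness: x=-5, y=-5, z=-5


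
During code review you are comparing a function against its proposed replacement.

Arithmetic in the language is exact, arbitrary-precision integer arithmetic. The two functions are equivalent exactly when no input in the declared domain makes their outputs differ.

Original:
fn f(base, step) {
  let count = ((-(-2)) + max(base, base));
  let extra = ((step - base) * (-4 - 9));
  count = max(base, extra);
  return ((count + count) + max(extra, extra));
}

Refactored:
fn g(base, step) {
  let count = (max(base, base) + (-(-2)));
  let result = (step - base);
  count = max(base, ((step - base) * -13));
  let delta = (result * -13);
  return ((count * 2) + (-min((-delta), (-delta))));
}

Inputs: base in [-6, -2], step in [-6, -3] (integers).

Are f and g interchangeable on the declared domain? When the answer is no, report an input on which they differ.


The two are interchangeable: arithmetic usage differs; constant usage differs; statement counts differ; min/max/abs usage differs; local variable names differ, and every declared input agrees.
Spot check at base=-5, step=-5 — f: count=-3, then extra=0, then count=0, then returns 0. g: count=-3, then result=0, then count=0, then delta=0, then returns 0. Both give 0.
Across all 20 domain points the two functions coincide.
verdict: equivalent


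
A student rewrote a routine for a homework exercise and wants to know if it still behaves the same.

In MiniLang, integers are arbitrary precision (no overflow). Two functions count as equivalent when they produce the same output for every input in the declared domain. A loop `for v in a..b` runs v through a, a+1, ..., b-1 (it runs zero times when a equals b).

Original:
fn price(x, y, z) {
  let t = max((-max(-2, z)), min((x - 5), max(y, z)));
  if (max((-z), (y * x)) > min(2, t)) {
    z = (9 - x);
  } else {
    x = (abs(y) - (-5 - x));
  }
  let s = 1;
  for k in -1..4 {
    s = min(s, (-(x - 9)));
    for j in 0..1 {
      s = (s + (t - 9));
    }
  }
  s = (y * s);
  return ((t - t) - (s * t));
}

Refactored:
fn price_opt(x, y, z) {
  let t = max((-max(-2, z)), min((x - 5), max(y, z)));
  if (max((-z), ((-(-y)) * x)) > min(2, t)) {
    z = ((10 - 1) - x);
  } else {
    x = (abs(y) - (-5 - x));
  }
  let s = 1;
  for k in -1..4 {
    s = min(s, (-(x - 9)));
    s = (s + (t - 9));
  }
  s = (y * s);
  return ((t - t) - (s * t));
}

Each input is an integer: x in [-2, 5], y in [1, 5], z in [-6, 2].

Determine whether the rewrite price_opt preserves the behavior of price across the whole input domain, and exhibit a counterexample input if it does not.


Changes here: statement counts differ, arithmetic usage differs, loop structure differs, local variable names differ, constant usage differs; the full 360-point sweep finds no disagreement.
verdict: equivalent


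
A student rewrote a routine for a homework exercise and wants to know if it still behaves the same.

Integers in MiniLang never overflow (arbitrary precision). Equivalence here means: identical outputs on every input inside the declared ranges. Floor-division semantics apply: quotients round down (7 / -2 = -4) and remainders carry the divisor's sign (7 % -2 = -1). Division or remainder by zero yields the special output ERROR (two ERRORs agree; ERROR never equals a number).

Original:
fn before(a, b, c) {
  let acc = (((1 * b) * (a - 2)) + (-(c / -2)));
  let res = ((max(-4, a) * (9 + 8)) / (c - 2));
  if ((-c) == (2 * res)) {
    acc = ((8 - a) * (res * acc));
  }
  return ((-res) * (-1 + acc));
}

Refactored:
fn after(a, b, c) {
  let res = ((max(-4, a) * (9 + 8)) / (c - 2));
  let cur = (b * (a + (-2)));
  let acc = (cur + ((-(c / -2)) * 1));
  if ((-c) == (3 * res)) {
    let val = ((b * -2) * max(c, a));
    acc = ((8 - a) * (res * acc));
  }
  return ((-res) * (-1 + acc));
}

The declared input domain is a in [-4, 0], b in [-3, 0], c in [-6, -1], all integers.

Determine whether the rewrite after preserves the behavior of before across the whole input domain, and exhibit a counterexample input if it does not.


Evaluate both at a=-1, b=-3, c=-6.
before: acc=6, then res=2, then ((-c) == (2 * res)) is false, then returns -10
after: res=2, then cur=9, then acc=6, then ((-c) == (3 * res)) is true, then val=-6, then acc=108, then returns -214
-10 vs -214 — the two versions disagree here.
verdict: not equivalent; witness: a=-1, b=-3, c=-6


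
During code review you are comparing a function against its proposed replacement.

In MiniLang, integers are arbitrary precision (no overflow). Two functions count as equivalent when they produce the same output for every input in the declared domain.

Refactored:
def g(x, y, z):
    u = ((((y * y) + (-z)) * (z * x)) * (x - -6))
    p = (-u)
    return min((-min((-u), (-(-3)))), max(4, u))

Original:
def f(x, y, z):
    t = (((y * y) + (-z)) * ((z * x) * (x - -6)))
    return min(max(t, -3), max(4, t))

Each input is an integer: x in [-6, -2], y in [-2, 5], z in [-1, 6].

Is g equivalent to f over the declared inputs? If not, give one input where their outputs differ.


Side by side, the visible changes include: local variable names differ, plus min/max/abs usage differs, plus statement counts differ.
Spot check at x=-3, y=2, z=4 — f: t = 0; return 0. g: u = 0; p = 0; return 0. Both give 0.
An exhaustive pass over the 320 declared inputs shows identical outputs.
verdict: equivalent


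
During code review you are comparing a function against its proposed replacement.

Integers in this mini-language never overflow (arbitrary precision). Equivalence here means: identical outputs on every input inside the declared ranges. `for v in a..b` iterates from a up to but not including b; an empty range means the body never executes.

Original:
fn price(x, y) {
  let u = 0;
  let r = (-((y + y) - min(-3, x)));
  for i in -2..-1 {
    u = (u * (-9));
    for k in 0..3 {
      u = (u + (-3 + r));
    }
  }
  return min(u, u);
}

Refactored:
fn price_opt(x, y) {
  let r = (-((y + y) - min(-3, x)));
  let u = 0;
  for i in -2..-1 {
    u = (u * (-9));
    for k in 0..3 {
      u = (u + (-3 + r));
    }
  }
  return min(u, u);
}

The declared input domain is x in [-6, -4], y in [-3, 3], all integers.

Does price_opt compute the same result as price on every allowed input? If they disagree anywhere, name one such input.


Behavior is preserved: although same computation, different form, the outputs never diverge.
Spot check at x=-4, y=0 — price: u = 0; r = -4; [i=-2]; u = 0; [k=0]; u = -7; [k=1]; u = -14; [k=2]; u = -21; return -21. price_opt: r = -4; u = 0; [i=-2]; u = 0; [k=0]; u = -7; [k=1]; u = -14; [k=2]; u = -21; return -21. Both give -21.
Sweeping the whole domain (21 inputs) finds no disagreement.
verdict: equivalent


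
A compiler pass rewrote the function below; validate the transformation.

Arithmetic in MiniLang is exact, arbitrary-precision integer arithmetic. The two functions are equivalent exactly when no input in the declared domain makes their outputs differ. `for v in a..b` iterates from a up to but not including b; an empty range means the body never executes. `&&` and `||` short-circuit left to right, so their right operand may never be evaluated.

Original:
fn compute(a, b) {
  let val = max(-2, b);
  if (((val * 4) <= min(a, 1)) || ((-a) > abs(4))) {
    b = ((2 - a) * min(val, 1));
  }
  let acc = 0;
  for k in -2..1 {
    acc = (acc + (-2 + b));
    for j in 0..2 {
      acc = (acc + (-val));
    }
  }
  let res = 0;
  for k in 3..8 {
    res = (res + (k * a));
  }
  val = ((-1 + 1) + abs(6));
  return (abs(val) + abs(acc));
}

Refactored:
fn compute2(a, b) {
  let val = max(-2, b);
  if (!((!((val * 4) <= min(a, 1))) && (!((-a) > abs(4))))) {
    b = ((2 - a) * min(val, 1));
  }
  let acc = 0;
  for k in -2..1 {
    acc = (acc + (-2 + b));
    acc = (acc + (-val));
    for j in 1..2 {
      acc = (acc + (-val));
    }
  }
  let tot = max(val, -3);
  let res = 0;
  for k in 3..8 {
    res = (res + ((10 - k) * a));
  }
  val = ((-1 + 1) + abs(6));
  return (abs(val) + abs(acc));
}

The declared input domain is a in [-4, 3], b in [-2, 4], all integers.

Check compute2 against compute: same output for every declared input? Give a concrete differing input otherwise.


Side by side, the visible changes include: boolean connective usage differs, loop structure differs, constant usage differs, statement counts differ, min/max/abs usage differs, arithmetic usage differs, local variable names differ.
As a probe, take a=-1, b=0: compute runs val=0, then (((val * 4) <= min(a, 1)) || ((-a) > abs(4))) is false, then acc=0, then (k=-2), then acc=-2, then (j=0), then acc=-2, then (j=1), then acc=-2, then (k=-1), then acc=-4, then (j=0), then acc=-4, then (j=1), then acc=-4, then (k=0), then acc=-6, then (j=0), then acc=-6, then (j=1), then acc=-6, then res=0, then (k=3), then res=-3, then (k=4), then res=-7, then (k=5), then res=-12, then (k=6), then res=-18, then (k=7), then res=-25, then val=6, then returns 12; compute2 runs val=0, then (!((!((val * 4) <= min(a, 1))) && (!((-a) > abs(4))))) is false, then acc=0, then (k=-2), then acc=-2, then acc=-2, then (j=1), then acc=-2, then (k=-1), then acc=-4, then acc=-4, then (j=1), then acc=-4, then (k=0), then acc=-6, then acc=-6, then (j=1), then acc=-6, then tot=0, then res=0, then (k=3), then res=-7, then (k=4), then res=-13, then (k=5), then res=-18, then (k=6), then res=-22, then (k=7), then res=-25, then val=6, then returns 12; both end at 12.
Sweeping the whole domain (56 inputs) finds no disagreement.
verdict: equivalent


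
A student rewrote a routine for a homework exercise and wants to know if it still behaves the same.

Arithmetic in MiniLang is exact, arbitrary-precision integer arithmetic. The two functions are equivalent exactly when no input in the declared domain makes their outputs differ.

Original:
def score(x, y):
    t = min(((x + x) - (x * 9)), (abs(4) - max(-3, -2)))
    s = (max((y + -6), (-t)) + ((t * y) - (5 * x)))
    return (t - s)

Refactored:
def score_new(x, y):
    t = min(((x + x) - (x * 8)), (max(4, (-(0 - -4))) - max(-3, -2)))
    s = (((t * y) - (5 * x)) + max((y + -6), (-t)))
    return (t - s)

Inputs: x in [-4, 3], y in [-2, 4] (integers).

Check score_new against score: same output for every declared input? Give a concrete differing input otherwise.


Take x=1, y=-2.
score: t = -7; s = 16; return -23
score_new: t = -6; s = 13; return -19
-23 != -19, so the rewrite changes behavior.
verdict: not equivalent; witness: x=1, y=-2


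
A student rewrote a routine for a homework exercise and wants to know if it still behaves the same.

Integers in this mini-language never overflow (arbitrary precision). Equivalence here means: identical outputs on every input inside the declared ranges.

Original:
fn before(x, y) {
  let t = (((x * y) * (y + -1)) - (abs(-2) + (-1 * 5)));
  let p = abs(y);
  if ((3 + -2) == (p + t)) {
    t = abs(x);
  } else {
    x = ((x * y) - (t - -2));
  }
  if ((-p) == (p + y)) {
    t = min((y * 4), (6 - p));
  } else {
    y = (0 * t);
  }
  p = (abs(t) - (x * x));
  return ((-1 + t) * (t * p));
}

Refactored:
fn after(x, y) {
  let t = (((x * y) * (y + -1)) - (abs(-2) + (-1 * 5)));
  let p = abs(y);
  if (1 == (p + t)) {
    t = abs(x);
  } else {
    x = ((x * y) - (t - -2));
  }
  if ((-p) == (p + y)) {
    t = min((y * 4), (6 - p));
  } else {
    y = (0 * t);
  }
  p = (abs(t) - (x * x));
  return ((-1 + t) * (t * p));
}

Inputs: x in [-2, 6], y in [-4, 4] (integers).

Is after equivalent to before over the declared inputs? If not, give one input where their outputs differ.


The two are interchangeable: constant usage differs, plus arithmetic usage differs, and every declared input agrees.
Spot check at x=1, y=0 — before: t = 3; p = 0; ((3 + -2) == (p + t)) -> false; x = -5; ((-p) == (p + y)) -> true; t = 0; p = -25; return 0. after: t = 3; p = 0; (1 == (p + t)) -> false; x = -5; ((-p) == (p + y)) -> true; t = 0; p = -25; return 0. Both give 0.
Across all 81 domain points the two functions coincide.
verdict: equivalent


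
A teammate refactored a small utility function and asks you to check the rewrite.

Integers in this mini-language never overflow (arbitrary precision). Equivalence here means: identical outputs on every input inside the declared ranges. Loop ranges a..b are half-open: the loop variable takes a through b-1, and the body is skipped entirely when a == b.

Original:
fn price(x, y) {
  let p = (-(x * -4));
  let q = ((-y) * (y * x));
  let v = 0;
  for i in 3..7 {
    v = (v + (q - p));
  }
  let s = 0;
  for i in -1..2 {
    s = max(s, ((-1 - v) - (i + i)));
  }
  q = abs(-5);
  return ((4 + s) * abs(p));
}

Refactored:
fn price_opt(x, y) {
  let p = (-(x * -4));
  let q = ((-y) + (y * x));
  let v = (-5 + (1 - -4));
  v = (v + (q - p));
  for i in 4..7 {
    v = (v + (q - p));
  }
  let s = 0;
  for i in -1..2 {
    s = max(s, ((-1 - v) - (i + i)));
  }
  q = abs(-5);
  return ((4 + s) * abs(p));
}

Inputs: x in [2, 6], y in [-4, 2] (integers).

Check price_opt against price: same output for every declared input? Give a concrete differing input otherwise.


Try x=2, y=-4.
price: p=8, then q=-32, then v=0, then (i=3), then v=-40, then (i=4), then v=-80, then (i=5), then v=-120, then (i=6), then v=-160, then s=0, then (i=-1), then s=161, then (i=0), then s=161, then (i=1), then s=161, then q=5, then returns 1320
price_opt: p=8, then q=-4, then v=0, then v=-12, then (i=4), then v=-24, then (i=5), then v=-36, then (i=6), then v=-48, then s=0, then (i=-1), then s=49, then (i=0), then s=49, then (i=1), then s=49, then q=5, then returns 424
1320 vs 424 — the two versions disagree here.
verdict: not equivalent; witness: x=2, y=-4


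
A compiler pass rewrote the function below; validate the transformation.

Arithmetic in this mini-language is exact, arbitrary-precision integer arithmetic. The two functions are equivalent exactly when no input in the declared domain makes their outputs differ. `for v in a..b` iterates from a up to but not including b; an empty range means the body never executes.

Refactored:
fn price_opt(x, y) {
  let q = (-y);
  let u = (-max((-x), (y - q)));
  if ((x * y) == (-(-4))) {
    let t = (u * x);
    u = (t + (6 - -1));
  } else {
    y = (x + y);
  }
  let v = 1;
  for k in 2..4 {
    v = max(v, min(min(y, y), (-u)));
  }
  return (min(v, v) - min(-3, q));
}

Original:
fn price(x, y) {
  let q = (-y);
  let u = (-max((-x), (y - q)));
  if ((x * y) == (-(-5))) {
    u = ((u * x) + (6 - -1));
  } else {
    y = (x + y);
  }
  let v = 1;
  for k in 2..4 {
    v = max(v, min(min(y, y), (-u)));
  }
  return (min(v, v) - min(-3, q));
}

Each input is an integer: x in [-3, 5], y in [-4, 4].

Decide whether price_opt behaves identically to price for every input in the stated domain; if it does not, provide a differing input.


There is a counterexample at x=1, y=4: 9 on one side, 5 on the other.
price: q = -4; u = -8; ((x * y) == (-(-5))) -> false; y = 5; v = 1; [k=2]; v = 5; [k=3]; v = 5; return 9
price_opt: q = -4; u = -8; ((x * y) == (-(-4))) -> true; t = -8; u = -1; v = 1; [k=2]; v = 1; [k=3]; v = 1; return 5
verdict: not equivalent; witness: x=1, y=4


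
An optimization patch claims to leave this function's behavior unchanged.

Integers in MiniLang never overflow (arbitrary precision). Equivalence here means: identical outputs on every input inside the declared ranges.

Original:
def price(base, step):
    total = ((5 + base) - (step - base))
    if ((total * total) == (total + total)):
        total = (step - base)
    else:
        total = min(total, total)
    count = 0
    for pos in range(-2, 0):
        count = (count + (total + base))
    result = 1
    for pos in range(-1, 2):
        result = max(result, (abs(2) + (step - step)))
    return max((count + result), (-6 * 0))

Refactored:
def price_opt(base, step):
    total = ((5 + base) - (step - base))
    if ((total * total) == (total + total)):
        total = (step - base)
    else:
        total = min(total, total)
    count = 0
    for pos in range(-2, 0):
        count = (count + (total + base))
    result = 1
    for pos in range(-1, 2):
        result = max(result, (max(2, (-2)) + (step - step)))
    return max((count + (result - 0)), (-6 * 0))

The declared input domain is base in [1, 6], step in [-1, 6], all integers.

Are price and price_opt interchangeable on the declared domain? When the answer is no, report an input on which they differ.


Side by side, the visible changes include: constant usage differs; arithmetic usage differs; min/max/abs usage differs.
Tracing base=6, step=0: price: total becomes 17; next ((total * total) == (total + total)) evaluates to false; next total becomes 17; next count becomes 0; next at pos=-2:; next count becomes 23; next at pos=-1:; next count becomes 46; next result becomes 1; next at pos=-1:; next result becomes 2; next at pos=0:; next result becomes 2; next at pos=1:; next result becomes 2; next final value 48 | price_opt: total becomes 17; next ((total * total) == (total + total)) evaluates to false; next total becomes 17; next count becomes 0; next at pos=-2:; next count becomes 23; next at pos=-1:; next count becomes 46; next result becomes 1; next at pos=-1:; next result becomes 2; next at pos=0:; next result becomes 2; next at pos=1:; next result becomes 2; next final value 48 — matching result 48.
Across all 48 domain points the two functions coincide.
verdict: equivalent


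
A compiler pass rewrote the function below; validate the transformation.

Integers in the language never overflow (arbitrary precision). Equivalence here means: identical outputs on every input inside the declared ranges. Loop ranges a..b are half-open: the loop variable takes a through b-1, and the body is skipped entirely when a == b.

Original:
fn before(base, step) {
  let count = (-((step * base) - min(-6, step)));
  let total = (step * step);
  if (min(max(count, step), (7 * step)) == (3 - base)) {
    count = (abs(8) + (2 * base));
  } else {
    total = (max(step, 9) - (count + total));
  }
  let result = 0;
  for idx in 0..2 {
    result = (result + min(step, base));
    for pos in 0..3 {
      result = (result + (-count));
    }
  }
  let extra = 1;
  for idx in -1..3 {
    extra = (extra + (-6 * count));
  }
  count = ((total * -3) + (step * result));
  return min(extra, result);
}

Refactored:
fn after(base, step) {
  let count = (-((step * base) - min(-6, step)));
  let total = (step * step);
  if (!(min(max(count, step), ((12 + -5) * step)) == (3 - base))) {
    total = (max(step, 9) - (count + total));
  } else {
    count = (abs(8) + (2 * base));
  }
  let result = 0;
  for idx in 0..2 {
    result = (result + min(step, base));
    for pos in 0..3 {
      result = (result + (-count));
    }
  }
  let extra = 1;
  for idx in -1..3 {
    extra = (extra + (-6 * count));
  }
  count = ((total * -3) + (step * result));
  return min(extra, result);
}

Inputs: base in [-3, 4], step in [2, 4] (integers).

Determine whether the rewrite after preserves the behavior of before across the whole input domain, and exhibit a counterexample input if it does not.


The two versions differ — the changes include boolean connective usage differs; and constant usage differs; and arithmetic usage differs.
Spot check at base=4, step=3 — before: count = -18; total = 9; (min(max(count, step), (7 * step)) == (3 - base)) -> false; total = 18; result = 0; [idx=0]; result = 3; [pos=0]; result = 21; [pos=1]; result = 39; [pos=2]; result = 57; [idx=1]; result = 60; [pos=0]; result = 78; [pos=1]; result = 96; [pos=2]; result = 114; extra = 1; [idx=-1]; extra = 109; [idx=0]; extra = 217; [idx=1]; extra = 325; [idx=2]; extra = 433; count = 288; return 114. after: count = -18; total = 9; (!(min(max(count, step), ((12 + -5) * step)) == (3 - base))) -> true; total = 18; result = 0; [idx=0]; result = 3; [pos=0]; result = 21; [pos=1]; result = 39; [pos=2]; result = 57; [idx=1]; result = 60; [pos=0]; result = 78; [pos=1]; result = 96; [pos=2]; result = 114; extra = 1; [idx=-1]; extra = 109; [idx=0]; extra = 217; [idx=1]; extra = 325; [idx=2]; extra = 433; count = 288; return 114. Both give 114.
Sweeping the whole domain (24 inputs) finds no disagreement.
verdict: equivalent


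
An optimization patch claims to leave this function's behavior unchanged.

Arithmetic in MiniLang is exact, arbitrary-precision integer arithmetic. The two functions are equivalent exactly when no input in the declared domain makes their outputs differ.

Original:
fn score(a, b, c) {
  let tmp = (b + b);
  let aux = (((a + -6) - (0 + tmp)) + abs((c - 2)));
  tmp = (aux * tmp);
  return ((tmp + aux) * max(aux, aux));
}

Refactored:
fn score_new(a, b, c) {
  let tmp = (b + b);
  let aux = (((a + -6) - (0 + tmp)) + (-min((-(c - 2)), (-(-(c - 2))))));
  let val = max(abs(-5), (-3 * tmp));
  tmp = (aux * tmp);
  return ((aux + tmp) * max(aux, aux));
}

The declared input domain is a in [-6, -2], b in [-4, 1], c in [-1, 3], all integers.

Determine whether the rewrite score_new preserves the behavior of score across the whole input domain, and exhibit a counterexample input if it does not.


Equivalent — the differences include statement counts differ; also local variable names differ; also constant usage differs; also min/max/abs usage differs; also arithmetic usage differs, yet no declared input distinguishes the two.
Spot check at a=-5, b=0, c=-1 — score: tmp = 0; aux = -8; tmp = 0; return 64. score_new: tmp = 0; aux = -8; val = 5; tmp = 0; return 64. Both give 64.
Every one of the 150 inputs gives matching results.
verdict: equivalent


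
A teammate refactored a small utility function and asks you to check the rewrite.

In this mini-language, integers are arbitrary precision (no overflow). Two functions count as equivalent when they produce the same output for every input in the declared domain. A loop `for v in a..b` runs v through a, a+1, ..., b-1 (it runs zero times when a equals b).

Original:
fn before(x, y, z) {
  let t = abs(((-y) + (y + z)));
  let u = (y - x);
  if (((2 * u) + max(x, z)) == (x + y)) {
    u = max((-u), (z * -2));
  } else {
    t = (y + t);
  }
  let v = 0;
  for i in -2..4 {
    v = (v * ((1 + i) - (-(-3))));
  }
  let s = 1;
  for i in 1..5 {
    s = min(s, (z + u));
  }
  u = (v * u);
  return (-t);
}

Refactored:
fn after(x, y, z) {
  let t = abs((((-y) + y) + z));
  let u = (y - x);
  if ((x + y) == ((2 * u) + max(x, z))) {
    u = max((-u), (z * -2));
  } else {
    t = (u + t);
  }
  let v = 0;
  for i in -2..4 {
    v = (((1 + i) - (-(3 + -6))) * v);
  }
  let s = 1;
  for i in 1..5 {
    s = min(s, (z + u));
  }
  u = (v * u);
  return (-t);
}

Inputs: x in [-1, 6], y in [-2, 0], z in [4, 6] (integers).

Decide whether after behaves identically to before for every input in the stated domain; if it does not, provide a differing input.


Not equivalent: x=-1, y=-2, z=4 separates them (-2 vs -3).
before: t=4, then u=-1, then (((2 * u) + max(x, z)) == (x + y)) is false, then t=2, then v=0, then (i=-2), then v=0, then (i=-1), then v=0, then (i=0), then v=0, then (i=1), then v=0, then (i=2), then v=0, then (i=3), then v=0, then s=1, then (i=1), then s=1, then (i=2), then s=1, then (i=3), then s=1, then (i=4), then s=1, then u=0, then returns -2
after: t=4, then u=-1, then ((x + y) == ((2 * u) + max(x, z))) is false, then t=3, then v=0, then (i=-2), then v=0, then (i=-1), then v=0, then (i=0), then v=0, then (i=1), then v=0, then (i=2), then v=0, then (i=3), then v=0, then s=1, then (i=1), then s=1, then (i=2), then s=1, then (i=3), then s=1, then (i=4), then s=1, then u=0, then returns -3
verdict: not equivalent; witness: x=-1, y=-2, z=4


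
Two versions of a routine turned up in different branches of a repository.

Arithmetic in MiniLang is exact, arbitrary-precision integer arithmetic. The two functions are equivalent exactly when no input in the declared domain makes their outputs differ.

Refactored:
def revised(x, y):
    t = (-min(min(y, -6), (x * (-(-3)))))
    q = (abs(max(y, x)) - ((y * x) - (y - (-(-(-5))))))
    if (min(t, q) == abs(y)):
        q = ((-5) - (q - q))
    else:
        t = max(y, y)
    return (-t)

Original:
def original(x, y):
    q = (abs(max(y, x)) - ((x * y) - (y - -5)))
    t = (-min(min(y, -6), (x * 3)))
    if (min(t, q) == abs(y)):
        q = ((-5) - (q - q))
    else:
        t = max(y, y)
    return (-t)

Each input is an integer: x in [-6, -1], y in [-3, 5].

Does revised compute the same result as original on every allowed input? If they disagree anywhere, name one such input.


This is a faithful refactor — same computation, different form, but the computed results match everywhere.
One worked example (x=-4, y=-1) — original: q=1, then t=12, then (min(t, q) == abs(y)) is true, then q=-5, then returns -12; revised: t=12, then q=1, then (min(t, q) == abs(y)) is true, then q=-5, then returns -12; agreement on -12.
An exhaustive pass over the 54 declared inputs shows identical outputs.
verdict: equivalent


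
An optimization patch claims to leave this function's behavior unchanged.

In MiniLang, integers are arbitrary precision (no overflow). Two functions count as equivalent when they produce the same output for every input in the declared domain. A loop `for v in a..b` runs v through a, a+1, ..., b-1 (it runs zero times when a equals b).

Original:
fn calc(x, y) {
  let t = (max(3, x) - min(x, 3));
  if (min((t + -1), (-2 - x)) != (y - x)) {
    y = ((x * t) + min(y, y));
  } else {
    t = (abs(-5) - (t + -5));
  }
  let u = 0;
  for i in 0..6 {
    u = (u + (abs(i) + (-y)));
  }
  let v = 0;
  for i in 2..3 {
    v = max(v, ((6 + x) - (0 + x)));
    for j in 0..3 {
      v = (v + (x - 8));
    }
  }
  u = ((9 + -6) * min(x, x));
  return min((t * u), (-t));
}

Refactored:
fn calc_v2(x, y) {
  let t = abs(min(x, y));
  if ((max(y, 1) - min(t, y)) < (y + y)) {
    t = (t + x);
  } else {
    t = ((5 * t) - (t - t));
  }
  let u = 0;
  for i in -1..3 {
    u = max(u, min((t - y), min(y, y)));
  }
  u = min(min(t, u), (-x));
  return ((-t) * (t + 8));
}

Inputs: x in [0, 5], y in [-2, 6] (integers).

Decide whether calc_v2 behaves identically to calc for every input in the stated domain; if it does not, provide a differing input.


Consider the input x=0, y=-2.
calc: t becomes 3; next (min((t + -1), (-2 - x)) != (y - x)) evaluates to false; next t becomes 7; next u becomes 0; next at i=0:; next u becomes 2; next at i=1:; next u becomes 5; next at i=2:; next u becomes 9; next at i=3:; next u becomes 14; next at i=4:; next u becomes 20; next at i=5:; next u becomes 27; next v becomes 0; next at i=2:; next v becomes 6; next at j=0:; next v becomes -2; next at j=1:; next v becomes -10; next at j=2:; next v becomes -18; next u becomes 0; next final value -7
calc_v2: t becomes 2; next ((max(y, 1) - min(t, y)) < (y + y)) evaluates to false; next t becomes 10; next u becomes 0; next at i=-1:; next u becomes 0; next at i=0:; next u becomes 0; next at i=1:; next u becomes 0; next at i=2:; next u becomes 0; next u becomes 0; next final value -180
-7 and -180 differ, so these are not the same function on this domain.
verdict: not equivalent; witness: x=0, y=-2


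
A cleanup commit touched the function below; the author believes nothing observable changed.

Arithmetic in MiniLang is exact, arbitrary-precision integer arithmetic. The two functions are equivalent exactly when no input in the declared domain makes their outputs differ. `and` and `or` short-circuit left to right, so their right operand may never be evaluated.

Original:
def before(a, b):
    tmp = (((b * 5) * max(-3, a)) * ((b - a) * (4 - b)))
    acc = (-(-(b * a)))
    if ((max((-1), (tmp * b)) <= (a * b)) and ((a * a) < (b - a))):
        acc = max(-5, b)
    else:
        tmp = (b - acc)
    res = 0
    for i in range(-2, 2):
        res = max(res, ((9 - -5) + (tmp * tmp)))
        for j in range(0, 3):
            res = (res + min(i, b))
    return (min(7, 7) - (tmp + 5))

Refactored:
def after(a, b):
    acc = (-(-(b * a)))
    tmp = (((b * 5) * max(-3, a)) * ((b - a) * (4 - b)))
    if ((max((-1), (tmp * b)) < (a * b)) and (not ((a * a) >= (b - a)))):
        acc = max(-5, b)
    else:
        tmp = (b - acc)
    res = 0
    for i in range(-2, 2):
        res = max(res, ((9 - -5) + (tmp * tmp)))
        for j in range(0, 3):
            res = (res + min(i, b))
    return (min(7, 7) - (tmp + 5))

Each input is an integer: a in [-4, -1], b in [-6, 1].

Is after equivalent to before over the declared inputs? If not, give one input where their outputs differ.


The rewrite breaks on a=-1, b=1, where the results are 32 and 0.
before: tmp = -30; acc = -1; ((max((-1), (tmp * b)) <= (a * b)) and ((a * a) < (b - a))) -> true; acc = 1; res = 0; [i=-2]; res = 914; [j=0]; res = 912; [j=1]; res = 910; [j=2]; res = 908; [i=-1]; res = 914; [j=0]; res = 913; [j=1]; res = 912; [j=2]; res = 911; [i=0]; res = 914; [j=0]; res = 914; [j=1]; res = 914; [j=2]; res = 914; [i=1]; res = 914; [j=0]; res = 915; [j=1]; res = 916; [j=2]; res = 917; return 32
after: acc = -1; tmp = -30; ((max((-1), (tmp * b)) < (a * b)) and (not ((a * a) >= (b - a)))) -> false; tmp = 2; res = 0; [i=-2]; res = 18; [j=0]; res = 16; [j=1]; res = 14; [j=2]; res = 12; [i=-1]; res = 18; [j=0]; res = 17; [j=1]; res = 16; [j=2]; res = 15; [i=0]; res = 18; [j=0]; res = 18; [j=1]; res = 18; [j=2]; res = 18; [i=1]; res = 18; [j=0]; res = 19; [j=1]; res = 20; [j=2]; res = 21; return 0
verdict: not equivalent; witness: a=-1, b=1
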